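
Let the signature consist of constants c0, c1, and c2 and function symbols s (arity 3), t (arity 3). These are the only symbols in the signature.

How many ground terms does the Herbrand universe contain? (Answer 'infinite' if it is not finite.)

The signature has at least one function symbol (s, arity 3) and at least one constant (c0).
Iterating s gives infinitely many distinct ground terms: c0, s(c0, c0, c0), s(s(c0, c0, c0), s(c0, c0, c0), s(c0, c0, c0)), ...
So the Herbrand universe is infinite.

infinite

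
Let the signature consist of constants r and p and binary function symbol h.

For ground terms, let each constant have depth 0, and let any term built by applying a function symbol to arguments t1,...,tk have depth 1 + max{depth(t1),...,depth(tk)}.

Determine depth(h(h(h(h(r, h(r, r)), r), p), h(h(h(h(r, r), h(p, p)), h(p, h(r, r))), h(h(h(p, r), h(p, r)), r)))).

depth(h(r, r)) = 1 + max(0, 0) = 1
depth(h(r, h(r, r))) = 1 + max(0, 1) = 2
depth(h(h(r, h(r, r)), r)) = 1 + max(2, 0) = 3
depth(h(h(h(r, h(r, r)), r), p)) = 1 + max(3, 0) = 4
depth(h(p, p)) = 1 + max(0, 0) = 1
depth(h(h(r, r), h(p, p))) = 1 + max(1, 1) = 2
depth(h(p, h(r, r))) = 1 + max(0, 1) = 2
depth(h(h(h(r, r), h(p, p)), h(p, h(r, r)))) = 1 + max(2, 2) = 3
depth(h(p, r)) = 1 + max(0, 0) = 1
depth(h(h(p, r), h(p, r))) = 1 + max(1, 1) = 2
depth(h(h(h(p, r), h(p, r)), r)) = 1 + max(2, 0) = 3
depth(h(h(h(h(r, r), h(p, p)), h(p, h(r, r))), h(h(h(p, r), h(p, r)), r))) = 1 + max(3, 3) = 4
depth(h(h(h(h(r, h(r, r)), r), p), h(h(h(h(r, r), h(p, p)), h(p, h(r, r))), h(h(h(p, r), h(p, r)), r)))) = 1 + max(4, 4) = 5

5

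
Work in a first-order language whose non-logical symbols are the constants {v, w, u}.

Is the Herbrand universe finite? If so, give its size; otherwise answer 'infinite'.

3

There are no function symbols, so every ground term is one of the 3 constants.
The Herbrand universe is {v, w, u}, which is finite with 3 elements.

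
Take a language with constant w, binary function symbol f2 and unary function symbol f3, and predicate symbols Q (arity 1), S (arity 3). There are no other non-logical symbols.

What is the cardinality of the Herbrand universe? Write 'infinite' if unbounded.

The signature has at least one function symbol (f2, arity 2) and at least one constant (w).
Iterating f2 gives infinitely many distinct ground terms: w, f2(w, w), f2(f2(w, w), f2(w, w)), ...
So the Herbrand universe is infinite.

infinite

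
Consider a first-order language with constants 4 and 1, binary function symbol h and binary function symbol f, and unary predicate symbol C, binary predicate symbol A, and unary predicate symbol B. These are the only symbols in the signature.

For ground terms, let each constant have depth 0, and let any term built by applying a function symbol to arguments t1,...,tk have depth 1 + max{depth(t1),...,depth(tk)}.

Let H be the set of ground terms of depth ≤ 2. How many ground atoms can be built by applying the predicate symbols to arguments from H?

41208

First count ground terms of depth ≤ 2.
Let N_k count ground terms of depth at most k. Each non-constant term of depth ≤ k is some function symbol applied to depth-≤(k−1) arguments, giving N_k = 2 + N_{k-1}^2 + N_{k-1}^2.
N_0 = 2
N_1 = 2 + 2^2 + 2^2 = 10
N_2 = 2 + 10^2 + 10^2 = 202
So |H| = 202.
For each predicate symbol, the number of ground atoms is |H| raised to its arity; summing:
  C: 202;  A: 202^2 = 40804;  B: 202
Total ground atoms: 202 + 40804 + 202 = 41208.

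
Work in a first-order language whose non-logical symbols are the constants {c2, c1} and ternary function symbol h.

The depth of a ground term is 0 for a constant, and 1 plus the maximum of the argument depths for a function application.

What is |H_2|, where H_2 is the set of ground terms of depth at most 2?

If N_k denotes the number of depth-≤k ground terms, the 2 constants give N_0 = 2, and each function symbol of arity r contributes N_{k-1}^r new terms at level k: N_k = 2 + N_{k-1}^3.
N_0 = 2
N_1 = 2 + 2^3 = 10
N_2 = 2 + 10^3 = 1002

1002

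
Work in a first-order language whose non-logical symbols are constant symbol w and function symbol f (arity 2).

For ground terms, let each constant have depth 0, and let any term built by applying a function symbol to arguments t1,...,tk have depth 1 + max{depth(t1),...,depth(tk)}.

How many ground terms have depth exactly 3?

21

Write N_k for the number of ground terms of depth ≤ k. A term of depth ≤ k is either a constant or a function symbol applied to arguments of depth ≤ k−1, so N_k = 1 + N_{k-1}^2.
N_0 = 1
N_1 = 1 + 1^2 = 2
N_2 = 1 + 2^2 = 5
N_3 = 1 + 5^2 = 26
Terms of depth exactly 3: N_3 − N_2 = 26 − 5 = 21.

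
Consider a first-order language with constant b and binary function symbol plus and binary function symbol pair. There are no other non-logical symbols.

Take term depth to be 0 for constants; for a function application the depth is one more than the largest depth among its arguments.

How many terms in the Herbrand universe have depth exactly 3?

Let N_k = |{terms of depth ≤ k}|. Then N_0 = 1 and N_k = 1 + N_{k-1}^2 + N_{k-1}^2 for k ≥ 1 (one summand per function symbol, arity giving the exponent).
N_0 = 1
N_1 = 1 + 1^2 + 1^2 = 3
N_2 = 1 + 3^2 + 3^2 = 19
N_3 = 1 + 19^2 + 19^2 = 723
Terms of depth exactly 3: N_3 − N_2 = 723 − 19 = 704.

704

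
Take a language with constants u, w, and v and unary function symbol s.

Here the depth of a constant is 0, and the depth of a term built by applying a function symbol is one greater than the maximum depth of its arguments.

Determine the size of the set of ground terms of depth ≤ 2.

9

If N_k denotes the number of depth-≤k ground terms, the 3 constants give N_0 = 3, and each function symbol of arity r contributes N_{k-1}^r new terms at level k: N_k = 3 + N_{k-1}.
N_0 = 3
N_1 = 3 + 3 = 6
N_2 = 3 + 6 = 9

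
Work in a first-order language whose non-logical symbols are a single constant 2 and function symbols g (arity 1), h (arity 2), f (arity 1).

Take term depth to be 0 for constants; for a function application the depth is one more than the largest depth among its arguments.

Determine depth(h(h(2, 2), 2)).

2

depth(h(2, 2)) = 1 + max(0, 0) = 1
depth(h(h(2, 2), 2)) = 1 + max(1, 0) = 2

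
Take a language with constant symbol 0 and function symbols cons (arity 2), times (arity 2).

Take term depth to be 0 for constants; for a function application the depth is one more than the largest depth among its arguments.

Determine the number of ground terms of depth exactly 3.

Let N_k = |{terms of depth ≤ k}|. Then N_0 = 1 and N_k = 1 + N_{k-1}^2 + N_{k-1}^2 for k ≥ 1 (one summand per function symbol, arity giving the exponent).
N_0 = 1
N_1 = 1 + 1^2 + 1^2 = 3
N_2 = 1 + 3^2 + 3^2 = 19
N_3 = 1 + 19^2 + 19^2 = 723
Terms of depth exactly 3: N_3 − N_2 = 723 − 19 = 704.

704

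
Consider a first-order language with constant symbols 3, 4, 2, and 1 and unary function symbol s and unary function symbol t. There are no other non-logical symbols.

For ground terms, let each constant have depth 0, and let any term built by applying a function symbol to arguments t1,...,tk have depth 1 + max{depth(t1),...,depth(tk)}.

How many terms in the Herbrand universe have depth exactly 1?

8

Let N_k count ground terms of depth at most k. Each non-constant term of depth ≤ k is some function symbol applied to depth-≤(k−1) arguments, giving N_k = 4 + N_{k-1} + N_{k-1}.
N_0 = 4
N_1 = 4 + 4 + 4 = 12
Terms of depth exactly 1: N_1 − N_0 = 12 − 4 = 8.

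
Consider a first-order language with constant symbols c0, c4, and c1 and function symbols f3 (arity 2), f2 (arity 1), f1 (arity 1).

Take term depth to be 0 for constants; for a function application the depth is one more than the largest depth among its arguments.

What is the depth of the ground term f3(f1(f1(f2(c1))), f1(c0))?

4

depth(f2(c1)) = 1 + depth(c1) = 1 + 0 = 1
depth(f1(f2(c1))) = 1 + depth(f2(c1)) = 1 + 1 = 2
depth(f1(f1(f2(c1)))) = 1 + depth(f1(f2(c1))) = 1 + 2 = 3
depth(f1(c0)) = 1 + depth(c0) = 1 + 0 = 1
depth(f3(f1(f1(f2(c1))), f1(c0))) = 1 + max(3, 1) = 4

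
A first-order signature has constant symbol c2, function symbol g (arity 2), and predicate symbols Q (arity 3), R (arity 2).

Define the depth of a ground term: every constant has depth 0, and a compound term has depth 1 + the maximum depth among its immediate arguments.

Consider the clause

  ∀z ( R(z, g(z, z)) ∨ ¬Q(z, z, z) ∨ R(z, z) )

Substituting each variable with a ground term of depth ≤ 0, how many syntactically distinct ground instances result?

Ground terms of depth ≤ 0:
  If N_k denotes the number of depth-≤k ground terms, the 1 constant gives N_0 = 1, and each function symbol of arity r contributes N_{k-1}^r new terms at level k: N_k = 1 + N_{k-1}^2.
  N_0 = 1
So there is exactly 1 ground term available for substitution.
The body mentions the single quantified variable z; since ground terms form a free algebra, no two substitutions collapse to the same formula.
Number of ground instances = 1.

1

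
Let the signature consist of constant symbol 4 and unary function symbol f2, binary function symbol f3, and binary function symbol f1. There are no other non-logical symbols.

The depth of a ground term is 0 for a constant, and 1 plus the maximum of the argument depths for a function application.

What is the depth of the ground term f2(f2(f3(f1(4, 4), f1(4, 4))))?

depth(f1(4, 4)) = 1 + max(0, 0) = 1
depth(f3(f1(4, 4), f1(4, 4))) = 1 + max(1, 1) = 2
depth(f2(f3(f1(4, 4), f1(4, 4)))) = 1 + depth(f3(f1(4, 4), f1(4, 4))) = 1 + 2 = 3
depth(f2(f2(f3(f1(4, 4), f1(4, 4))))) = 1 + depth(f2(f3(f1(4, 4), f1(4, 4)))) = 1 + 3 = 4

4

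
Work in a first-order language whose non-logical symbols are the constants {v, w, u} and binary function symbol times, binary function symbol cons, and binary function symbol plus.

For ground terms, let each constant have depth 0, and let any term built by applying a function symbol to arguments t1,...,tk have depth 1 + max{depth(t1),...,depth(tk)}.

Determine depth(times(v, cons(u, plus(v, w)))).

3

depth(plus(v, w)) = 1 + max(0, 0) = 1
depth(cons(u, plus(v, w))) = 1 + max(0, 1) = 2
depth(times(v, cons(u, plus(v, w)))) = 1 + max(0, 2) = 3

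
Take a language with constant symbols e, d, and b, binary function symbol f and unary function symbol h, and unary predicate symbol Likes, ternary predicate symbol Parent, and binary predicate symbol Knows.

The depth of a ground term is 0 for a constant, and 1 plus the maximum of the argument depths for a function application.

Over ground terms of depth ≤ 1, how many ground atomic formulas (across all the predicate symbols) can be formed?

First count ground terms of depth ≤ 1.
Let N_k = |{terms of depth ≤ k}|. Then N_0 = 3 and N_k = 3 + N_{k-1}^2 + N_{k-1} for k ≥ 1 (one summand per function symbol, arity giving the exponent).
N_0 = 3
N_1 = 3 + 3^2 + 3 = 15
So |H| = 15.
Each predicate of arity r yields |H|^r ground atoms (one per choice of an r-tuple from H):
  Likes: 15;  Parent: 15^3 = 3375;  Knows: 15^2 = 225
Total ground atoms: 15 + 3375 + 225 = 3615.

3615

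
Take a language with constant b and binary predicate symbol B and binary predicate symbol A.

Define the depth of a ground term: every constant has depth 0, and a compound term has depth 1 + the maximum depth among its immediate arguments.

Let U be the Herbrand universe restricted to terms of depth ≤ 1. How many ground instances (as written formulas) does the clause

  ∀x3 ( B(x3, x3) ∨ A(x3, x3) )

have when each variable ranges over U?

1

Ground terms of depth ≤ 1:
  With no function symbols every ground term is a constant, so there is exactly 1 ground term at every depth bound.
  N_0 = 1
  N_1 = 1
  Explicitly: b.
So there is exactly 1 ground term available for substitution.
The clause has 1 distinct variable (x3), which appears in the body. In the free term algebra distinct substitutions yield syntactically distinct ground instances.
Number of ground instances = 1.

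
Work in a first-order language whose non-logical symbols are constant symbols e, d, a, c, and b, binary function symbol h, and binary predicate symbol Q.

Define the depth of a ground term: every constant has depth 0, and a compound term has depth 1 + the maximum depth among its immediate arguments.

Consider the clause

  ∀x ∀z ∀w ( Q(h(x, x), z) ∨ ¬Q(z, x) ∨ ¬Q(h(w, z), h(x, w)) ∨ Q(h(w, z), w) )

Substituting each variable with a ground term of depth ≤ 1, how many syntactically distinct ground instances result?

Ground terms of depth ≤ 1:
  If N_k denotes the number of depth-≤k ground terms, the 5 constants give N_0 = 5, and each function symbol of arity r contributes N_{k-1}^r new terms at level k: N_k = 5 + N_{k-1}^2.
  N_0 = 5
  N_1 = 5 + 5^2 = 30
So there are 30 ground terms available for substitution.
The body mentions every one of the 3 quantified variables; since ground terms form a free algebra, no two substitutions collapse to the same formula.
Number of ground instances = 30^3 = 27000.

27000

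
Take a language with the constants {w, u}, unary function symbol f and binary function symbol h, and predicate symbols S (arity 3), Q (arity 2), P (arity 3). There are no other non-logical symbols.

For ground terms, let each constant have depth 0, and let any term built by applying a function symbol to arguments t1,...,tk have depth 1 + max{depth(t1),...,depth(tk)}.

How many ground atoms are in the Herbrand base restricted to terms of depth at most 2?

First count ground terms of depth ≤ 2.
If N_k denotes the number of depth-≤k ground terms, the 2 constants give N_0 = 2, and each function symbol of arity r contributes N_{k-1}^r new terms at level k: N_k = 2 + N_{k-1} + N_{k-1}^2.
N_0 = 2
N_1 = 2 + 2 + 2^2 = 8
N_2 = 2 + 8 + 8^2 = 74
So |H| = 74.
A ground atom is a predicate applied to a tuple of terms from H, so the count is the sum over predicates of |H|^arity:
  S: 74^3 = 405224;  Q: 74^2 = 5476;  P: 74^3 = 405224
Total ground atoms: 405224 + 5476 + 405224 = 815924.

815924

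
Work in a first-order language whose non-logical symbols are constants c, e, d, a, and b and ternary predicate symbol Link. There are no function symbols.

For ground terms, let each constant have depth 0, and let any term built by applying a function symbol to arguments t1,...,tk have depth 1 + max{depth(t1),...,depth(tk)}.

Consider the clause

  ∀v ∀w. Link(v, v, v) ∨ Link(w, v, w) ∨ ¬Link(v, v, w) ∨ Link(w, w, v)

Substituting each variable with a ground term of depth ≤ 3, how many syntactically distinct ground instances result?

Ground terms of depth ≤ 3:
  With no function symbols every ground term is a constant, so there are exactly 5 ground terms at every depth bound.
  N_0 = 5
  N_1 = 5
  N_2 = 5
  N_3 = 5
  Explicitly: c, e, d, a, b.
So there are 5 ground terms available for substitution.
Each of v, w ranges independently over the available ground terms, and distinct assignments produce distinct instances.
Number of ground instances = 5^2 = 25.

25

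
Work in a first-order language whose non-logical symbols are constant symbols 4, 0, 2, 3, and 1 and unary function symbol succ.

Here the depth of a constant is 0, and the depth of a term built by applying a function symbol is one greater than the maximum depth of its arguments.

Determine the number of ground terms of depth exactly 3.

5

Count level by level. With function symbols succ/1, the terms of depth ≤ k are the 5 constants together with each function applied to depth-≤(k−1) tuples, so N_k = 5 + N_{k-1}.
N_0 = 5
N_1 = 5 + 5 = 10
N_2 = 5 + 10 = 15
N_3 = 5 + 15 = 20
Terms of depth exactly 3: N_3 − N_2 = 20 − 15 = 5.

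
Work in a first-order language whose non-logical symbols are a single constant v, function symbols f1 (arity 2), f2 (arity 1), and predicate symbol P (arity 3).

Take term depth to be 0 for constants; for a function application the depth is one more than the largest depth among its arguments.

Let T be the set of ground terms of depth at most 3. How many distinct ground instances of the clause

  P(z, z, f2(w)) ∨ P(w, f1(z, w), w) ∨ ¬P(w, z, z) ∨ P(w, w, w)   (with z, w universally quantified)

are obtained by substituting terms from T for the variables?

Ground terms of depth ≤ 3:
  Write N_k for the number of ground terms of depth ≤ k. A term of depth ≤ k is either a constant or a function symbol applied to arguments of depth ≤ k−1, so N_k = 1 + N_{k-1}^2 + N_{k-1}.
  N_0 = 1
  N_1 = 1 + 1^2 + 1 = 3
  N_2 = 1 + 3^2 + 3 = 13
  N_3 = 1 + 13^2 + 13 = 183
So there are 183 ground terms available for substitution.
The body mentions every one of the 2 quantified variables; since ground terms form a free algebra, no two substitutions collapse to the same formula.
Number of ground instances = 183^2 = 33489.

33489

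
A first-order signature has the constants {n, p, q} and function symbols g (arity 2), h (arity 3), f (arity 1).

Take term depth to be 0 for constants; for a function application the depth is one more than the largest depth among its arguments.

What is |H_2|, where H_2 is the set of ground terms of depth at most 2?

If N_k denotes the number of depth-≤k ground terms, the 3 constants give N_0 = 3, and each function symbol of arity r contributes N_{k-1}^r new terms at level k: N_k = 3 + N_{k-1}^2 + N_{k-1}^3 + N_{k-1}.
N_0 = 3
N_1 = 3 + 3^2 + 3^3 + 3 = 42
N_2 = 3 + 42^2 + 42^3 + 42 = 75897

75897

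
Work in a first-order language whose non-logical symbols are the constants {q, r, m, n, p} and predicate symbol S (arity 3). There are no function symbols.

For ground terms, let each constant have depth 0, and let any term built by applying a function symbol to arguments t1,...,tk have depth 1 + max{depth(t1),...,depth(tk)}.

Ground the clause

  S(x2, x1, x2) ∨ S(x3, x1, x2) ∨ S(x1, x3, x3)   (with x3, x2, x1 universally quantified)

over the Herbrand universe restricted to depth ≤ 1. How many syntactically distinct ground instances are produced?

125

Ground terms of depth ≤ 1:
  With no function symbols every ground term is a constant, so there are exactly 5 ground terms at every depth bound.
  N_0 = 5
  N_1 = 5
  Explicitly: q, r, m, n, p.
So there are 5 ground terms available for substitution.
The clause has 3 distinct variables (x3, x2, x1), each appearing in the body. In the free term algebra distinct substitutions yield syntactically distinct ground instances.
Number of ground instances = 5^3 = 125.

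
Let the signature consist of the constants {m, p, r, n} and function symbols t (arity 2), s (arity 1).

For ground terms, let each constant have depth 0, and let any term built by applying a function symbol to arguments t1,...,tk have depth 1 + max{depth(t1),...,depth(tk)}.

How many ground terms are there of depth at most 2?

Write N_k for the number of ground terms of depth ≤ k. A term of depth ≤ k is either a constant or a function symbol applied to arguments of depth ≤ k−1, so N_k = 4 + N_{k-1}^2 + N_{k-1}.
N_0 = 4
N_1 = 4 + 4^2 + 4 = 24
N_2 = 4 + 24^2 + 24 = 604

604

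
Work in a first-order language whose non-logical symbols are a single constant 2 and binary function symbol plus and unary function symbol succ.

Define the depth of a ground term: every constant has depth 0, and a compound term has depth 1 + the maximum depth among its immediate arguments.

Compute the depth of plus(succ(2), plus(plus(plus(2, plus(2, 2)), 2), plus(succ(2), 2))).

depth(succ(2)) = 1 + depth(2) = 1 + 0 = 1
depth(plus(2, 2)) = 1 + max(0, 0) = 1
depth(plus(2, plus(2, 2))) = 1 + max(0, 1) = 2
depth(plus(plus(2, plus(2, 2)), 2)) = 1 + max(2, 0) = 3
depth(plus(succ(2), 2)) = 1 + max(1, 0) = 2
depth(plus(plus(plus(2, plus(2, 2)), 2), plus(succ(2), 2))) = 1 + max(3, 2) = 4
depth(plus(succ(2), plus(plus(plus(2, plus(2, 2)), 2), plus(succ(2), 2)))) = 1 + max(1, 4) = 5

5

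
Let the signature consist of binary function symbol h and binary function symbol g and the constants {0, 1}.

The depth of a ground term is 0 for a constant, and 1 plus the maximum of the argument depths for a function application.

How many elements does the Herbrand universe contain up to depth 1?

10

Let N_k = |{terms of depth ≤ k}|. Then N_0 = 2 and N_k = 2 + N_{k-1}^2 + N_{k-1}^2 for k ≥ 1 (one summand per function symbol, arity giving the exponent).
N_0 = 2
N_1 = 2 + 2^2 + 2^2 = 10
Explicitly: 0, 1, h(0, 0), h(0, 1), h(1, 0), h(1, 1), g(0, 0), g(0, 1), g(1, 0), g(1, 1).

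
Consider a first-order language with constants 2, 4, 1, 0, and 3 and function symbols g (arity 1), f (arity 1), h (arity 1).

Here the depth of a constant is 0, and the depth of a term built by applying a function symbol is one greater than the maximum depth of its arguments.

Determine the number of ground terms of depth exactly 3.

If N_k denotes the number of depth-≤k ground terms, the 5 constants give N_0 = 5, and each function symbol of arity r contributes N_{k-1}^r new terms at level k: N_k = 5 + N_{k-1} + N_{k-1} + N_{k-1}.
N_0 = 5
N_1 = 5 + 5 + 5 + 5 = 20
N_2 = 5 + 20 + 20 + 20 = 65
N_3 = 5 + 65 + 65 + 65 = 200
Terms of depth exactly 3: N_3 − N_2 = 200 − 65 = 135.

135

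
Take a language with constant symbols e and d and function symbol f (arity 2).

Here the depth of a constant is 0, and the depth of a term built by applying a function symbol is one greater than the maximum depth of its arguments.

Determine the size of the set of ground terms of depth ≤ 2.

Count level by level. With function symbols f/2, the terms of depth ≤ k are the 2 constants together with each function applied to depth-≤(k−1) tuples, so N_k = 2 + N_{k-1}^2.
N_0 = 2
N_1 = 2 + 2^2 = 6
N_2 = 2 + 6^2 = 38

38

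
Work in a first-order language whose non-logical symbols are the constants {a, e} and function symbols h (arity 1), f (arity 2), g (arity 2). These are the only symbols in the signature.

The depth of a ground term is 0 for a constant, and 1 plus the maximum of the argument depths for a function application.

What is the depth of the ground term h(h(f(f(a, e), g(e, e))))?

depth(f(a, e)) = 1 + max(0, 0) = 1
depth(g(e, e)) = 1 + max(0, 0) = 1
depth(f(f(a, e), g(e, e))) = 1 + max(1, 1) = 2
depth(h(f(f(a, e), g(e, e)))) = 1 + depth(f(f(a, e), g(e, e))) = 1 + 2 = 3
depth(h(h(f(f(a, e), g(e, e))))) = 1 + depth(h(f(f(a, e), g(e, e)))) = 1 + 3 = 4

4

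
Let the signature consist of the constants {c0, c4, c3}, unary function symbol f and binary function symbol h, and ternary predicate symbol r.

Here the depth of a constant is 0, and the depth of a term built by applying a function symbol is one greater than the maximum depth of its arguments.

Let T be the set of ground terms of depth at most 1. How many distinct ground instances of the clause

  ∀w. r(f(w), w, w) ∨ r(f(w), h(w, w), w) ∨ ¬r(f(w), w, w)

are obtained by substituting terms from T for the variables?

Ground terms of depth ≤ 1:
  Count level by level. With function symbols f/1, h/2, the terms of depth ≤ k are the 3 constants together with each function applied to depth-≤(k−1) tuples, so N_k = 3 + N_{k-1} + N_{k-1}^2.
  N_0 = 3
  N_1 = 3 + 3 + 3^2 = 15
So there are 15 ground terms available for substitution.
The clause has 1 distinct variable (w), which appears in the body. In the free term algebra distinct substitutions yield syntactically distinct ground instances.
Number of ground instances = 15.

15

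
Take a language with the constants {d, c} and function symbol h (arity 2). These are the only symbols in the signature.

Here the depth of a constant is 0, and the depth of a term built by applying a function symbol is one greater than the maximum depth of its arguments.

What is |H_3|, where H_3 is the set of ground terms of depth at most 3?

Count level by level. With function symbols h/2, the terms of depth ≤ k are the 2 constants together with each function applied to depth-≤(k−1) tuples, so N_k = 2 + N_{k-1}^2.
N_0 = 2
N_1 = 2 + 2^2 = 6
N_2 = 2 + 6^2 = 38
N_3 = 2 + 38^2 = 1446

1446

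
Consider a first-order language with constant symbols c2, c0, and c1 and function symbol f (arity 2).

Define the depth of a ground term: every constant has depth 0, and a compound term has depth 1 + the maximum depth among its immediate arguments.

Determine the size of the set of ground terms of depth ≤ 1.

12

Count level by level. With function symbols f/2, the terms of depth ≤ k are the 3 constants together with each function applied to depth-≤(k−1) tuples, so N_k = 3 + N_{k-1}^2.
N_0 = 3
N_1 = 3 + 3^2 = 12
Explicitly: c2, c0, c1, f(c2, c2), f(c2, c0), f(c2, c1), f(c0, c2), f(c0, c0), f(c0, c1), f(c1, c2), f(c1, c0), f(c1, c1).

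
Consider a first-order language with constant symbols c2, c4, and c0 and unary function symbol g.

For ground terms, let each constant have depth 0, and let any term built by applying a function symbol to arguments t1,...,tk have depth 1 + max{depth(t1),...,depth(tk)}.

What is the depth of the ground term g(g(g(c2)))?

depth(g(c2)) = 1 + depth(c2) = 1 + 0 = 1
depth(g(g(c2))) = 1 + depth(g(c2)) = 1 + 1 = 2
depth(g(g(g(c2)))) = 1 + depth(g(g(c2))) = 1 + 2 = 3

3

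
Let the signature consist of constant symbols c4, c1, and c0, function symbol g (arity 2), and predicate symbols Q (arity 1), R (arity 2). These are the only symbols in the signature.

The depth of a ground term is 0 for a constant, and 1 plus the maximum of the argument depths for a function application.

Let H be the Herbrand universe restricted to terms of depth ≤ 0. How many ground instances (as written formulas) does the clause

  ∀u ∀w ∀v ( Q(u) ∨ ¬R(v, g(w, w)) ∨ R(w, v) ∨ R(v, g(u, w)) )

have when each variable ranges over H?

27

Ground terms of depth ≤ 0:
  Count level by level. With function symbols g/2, the terms of depth ≤ k are the 3 constants together with each function applied to depth-≤(k−1) tuples, so N_k = 3 + N_{k-1}^2.
  N_0 = 3
  Explicitly: c4, c1, c0.
So there are 3 ground terms available for substitution.
Each of u, w, v ranges independently over the available ground terms, and distinct assignments produce distinct instances.
Number of ground instances = 3^3 = 27.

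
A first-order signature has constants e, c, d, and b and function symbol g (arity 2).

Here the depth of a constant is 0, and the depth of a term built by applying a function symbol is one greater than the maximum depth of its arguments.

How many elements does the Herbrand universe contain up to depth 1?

Let N_k = |{terms of depth ≤ k}|. Then N_0 = 4 and N_k = 4 + N_{k-1}^2 for k ≥ 1 (one summand per function symbol, arity giving the exponent).
N_0 = 4
N_1 = 4 + 4^2 = 20

20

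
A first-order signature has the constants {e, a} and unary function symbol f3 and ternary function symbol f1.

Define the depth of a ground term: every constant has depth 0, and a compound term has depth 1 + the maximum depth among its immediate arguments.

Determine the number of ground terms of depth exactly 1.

Write N_k for the number of ground terms of depth ≤ k. A term of depth ≤ k is either a constant or a function symbol applied to arguments of depth ≤ k−1, so N_k = 2 + N_{k-1} + N_{k-1}^3.
N_0 = 2
N_1 = 2 + 2 + 2^3 = 12
Terms of depth exactly 1: N_1 − N_0 = 12 − 2 = 10.

10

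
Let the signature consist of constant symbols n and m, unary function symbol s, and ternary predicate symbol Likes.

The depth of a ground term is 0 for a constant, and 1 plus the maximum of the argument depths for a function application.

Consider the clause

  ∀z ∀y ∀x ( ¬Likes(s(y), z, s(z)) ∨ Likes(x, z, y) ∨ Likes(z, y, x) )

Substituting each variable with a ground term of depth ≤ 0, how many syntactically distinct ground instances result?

8

Ground terms of depth ≤ 0:
  Write N_k for the number of ground terms of depth ≤ k. A term of depth ≤ k is either a constant or a function symbol applied to arguments of depth ≤ k−1, so N_k = 2 + N_{k-1}.
  N_0 = 2
  Explicitly: n, m.
So there are 2 ground terms available for substitution.
Each of z, y, x ranges independently over the available ground terms, and distinct assignments produce distinct instances.
Number of ground instances = 2^3 = 8.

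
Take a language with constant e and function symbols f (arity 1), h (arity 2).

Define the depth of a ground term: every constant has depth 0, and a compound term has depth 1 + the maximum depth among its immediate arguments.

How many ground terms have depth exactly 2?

10

If N_k denotes the number of depth-≤k ground terms, the 1 constant gives N_0 = 1, and each function symbol of arity r contributes N_{k-1}^r new terms at level k: N_k = 1 + N_{k-1} + N_{k-1}^2.
N_0 = 1
N_1 = 1 + 1 + 1^2 = 3
N_2 = 1 + 3 + 3^2 = 13
Terms of depth exactly 2: N_2 − N_1 = 13 − 3 = 10.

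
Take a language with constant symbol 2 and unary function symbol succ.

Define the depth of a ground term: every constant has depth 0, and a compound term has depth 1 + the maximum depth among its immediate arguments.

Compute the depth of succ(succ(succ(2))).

depth(succ(2)) = 1 + depth(2) = 1 + 0 = 1
depth(succ(succ(2))) = 1 + depth(succ(2)) = 1 + 1 = 2
depth(succ(succ(succ(2)))) = 1 + depth(succ(succ(2))) = 1 + 2 = 3

3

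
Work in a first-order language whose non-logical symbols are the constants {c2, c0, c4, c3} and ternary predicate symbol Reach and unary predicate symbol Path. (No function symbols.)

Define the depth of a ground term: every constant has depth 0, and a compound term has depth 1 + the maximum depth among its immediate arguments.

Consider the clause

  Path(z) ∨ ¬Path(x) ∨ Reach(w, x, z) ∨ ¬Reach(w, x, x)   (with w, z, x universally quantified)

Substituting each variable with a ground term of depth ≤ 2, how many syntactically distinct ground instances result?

64

Ground terms of depth ≤ 2:
  With no function symbols every ground term is a constant, so there are exactly 4 ground terms at every depth bound.
  N_0 = 4
  N_1 = 4
  N_2 = 4
  Explicitly: c2, c0, c4, c3.
So there are 4 ground terms available for substitution.
There are 3 variables to instantiate (w, z, x), each occurring in at least one literal, so different choices give different ground instances.
Number of ground instances = 4^3 = 64.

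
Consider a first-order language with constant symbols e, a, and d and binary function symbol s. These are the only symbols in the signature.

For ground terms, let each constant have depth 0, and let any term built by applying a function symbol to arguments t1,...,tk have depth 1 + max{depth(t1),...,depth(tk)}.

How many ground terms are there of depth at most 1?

12

If N_k denotes the number of depth-≤k ground terms, the 3 constants give N_0 = 3, and each function symbol of arity r contributes N_{k-1}^r new terms at level k: N_k = 3 + N_{k-1}^2.
N_0 = 3
N_1 = 3 + 3^2 = 12
Explicitly: e, a, d, s(e, e), s(e, a), s(e, d), s(a, e), s(a, a), s(a, d), s(d, e), s(d, a), s(d, d).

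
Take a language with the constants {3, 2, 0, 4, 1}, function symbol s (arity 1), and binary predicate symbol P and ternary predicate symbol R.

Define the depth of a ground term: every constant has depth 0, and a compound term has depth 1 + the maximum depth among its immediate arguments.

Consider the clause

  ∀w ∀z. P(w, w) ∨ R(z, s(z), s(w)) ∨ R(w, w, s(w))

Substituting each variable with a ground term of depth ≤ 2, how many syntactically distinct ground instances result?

Ground terms of depth ≤ 2:
  Write N_k for the number of ground terms of depth ≤ k. A term of depth ≤ k is either a constant or a function symbol applied to arguments of depth ≤ k−1, so N_k = 5 + N_{k-1}.
  N_0 = 5
  N_1 = 5 + 5 = 10
  N_2 = 5 + 10 = 15
So there are 15 ground terms available for substitution.
Each of w, z ranges independently over the available ground terms, and distinct assignments produce distinct instances.
Number of ground instances = 15^2 = 225.

225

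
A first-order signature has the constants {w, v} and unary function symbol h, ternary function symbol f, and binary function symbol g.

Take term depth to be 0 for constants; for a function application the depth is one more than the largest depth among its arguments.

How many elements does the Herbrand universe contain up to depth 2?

4370

Let N_k = |{terms of depth ≤ k}|. Then N_0 = 2 and N_k = 2 + N_{k-1} + N_{k-1}^3 + N_{k-1}^2 for k ≥ 1 (one summand per function symbol, arity giving the exponent).
N_0 = 2
N_1 = 2 + 2 + 2^3 + 2^2 = 16
N_2 = 2 + 16 + 16^3 + 16^2 = 4370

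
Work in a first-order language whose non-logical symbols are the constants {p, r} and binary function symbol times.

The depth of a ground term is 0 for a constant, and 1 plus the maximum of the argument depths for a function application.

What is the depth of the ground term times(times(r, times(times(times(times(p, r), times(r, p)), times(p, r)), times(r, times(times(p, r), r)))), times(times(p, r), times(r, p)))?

6

depth(times(p, r)) = 1 + max(0, 0) = 1
depth(times(r, p)) = 1 + max(0, 0) = 1
depth(times(times(p, r), times(r, p))) = 1 + max(1, 1) = 2
depth(times(times(times(p, r), times(r, p)), times(p, r))) = 1 + max(2, 1) = 3
depth(times(times(p, r), r)) = 1 + max(1, 0) = 2
depth(times(r, times(times(p, r), r))) = 1 + max(0, 2) = 3
depth(times(times(times(times(p, r), times(r, p)), times(p, r)), times(r, times(times(p, r), r)))) = 1 + max(3, 3) = 4
depth(times(r, times(times(times(times(p, r), times(r, p)), times(p, r)), times(r, times(times(p, r), r))))) = 1 + max(0, 4) = 5
depth(times(times(r, times(times(times(times(p, r), times(r, p)), times(p, r)), times(r, times(times(p, r), r)))), times(times(p, r), times(r, p)))) = 1 + max(5, 2) = 6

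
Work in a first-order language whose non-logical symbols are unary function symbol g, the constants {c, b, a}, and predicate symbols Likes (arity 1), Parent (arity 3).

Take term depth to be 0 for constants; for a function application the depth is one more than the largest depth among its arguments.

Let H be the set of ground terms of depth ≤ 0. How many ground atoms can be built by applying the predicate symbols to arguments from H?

30

First count ground terms of depth ≤ 0.
If N_k denotes the number of depth-≤k ground terms, the 3 constants give N_0 = 3, and each function symbol of arity r contributes N_{k-1}^r new terms at level k: N_k = 3 + N_{k-1}.
N_0 = 3
Explicitly: c, b, a.
So |H| = 3.
A ground atom is a predicate applied to a tuple of terms from H, so the count is the sum over predicates of |H|^arity:
  Likes: 3;  Parent: 3^3 = 27
Total ground atoms: 3 + 27 = 30.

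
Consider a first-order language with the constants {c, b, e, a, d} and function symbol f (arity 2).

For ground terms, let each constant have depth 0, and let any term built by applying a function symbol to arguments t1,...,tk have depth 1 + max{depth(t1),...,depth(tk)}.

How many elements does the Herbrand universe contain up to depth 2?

905

Write N_k for the number of ground terms of depth ≤ k. A term of depth ≤ k is either a constant or a function symbol applied to arguments of depth ≤ k−1, so N_k = 5 + N_{k-1}^2.
N_0 = 5
N_1 = 5 + 5^2 = 30
N_2 = 5 + 30^2 = 905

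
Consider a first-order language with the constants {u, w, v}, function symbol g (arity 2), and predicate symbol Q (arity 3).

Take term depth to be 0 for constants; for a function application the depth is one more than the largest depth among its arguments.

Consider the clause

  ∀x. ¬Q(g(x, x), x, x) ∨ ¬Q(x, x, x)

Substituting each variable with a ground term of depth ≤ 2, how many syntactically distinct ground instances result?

Ground terms of depth ≤ 2:
  If N_k denotes the number of depth-≤k ground terms, the 3 constants give N_0 = 3, and each function symbol of arity r contributes N_{k-1}^r new terms at level k: N_k = 3 + N_{k-1}^2.
  N_0 = 3
  N_1 = 3 + 3^2 = 12
  N_2 = 3 + 12^2 = 147
So there are 147 ground terms available for substitution.
The variable x ranges independently over the available ground terms, and distinct assignments produce distinct instances.
Number of ground instances = 147.

147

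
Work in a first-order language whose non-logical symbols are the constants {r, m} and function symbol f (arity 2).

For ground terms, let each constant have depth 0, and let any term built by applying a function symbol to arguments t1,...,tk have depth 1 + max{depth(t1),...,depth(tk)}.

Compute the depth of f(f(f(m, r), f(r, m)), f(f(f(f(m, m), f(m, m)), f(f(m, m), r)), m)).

5

depth(f(m, r)) = 1 + max(0, 0) = 1
depth(f(r, m)) = 1 + max(0, 0) = 1
depth(f(f(m, r), f(r, m))) = 1 + max(1, 1) = 2
depth(f(m, m)) = 1 + max(0, 0) = 1
depth(f(f(m, m), f(m, m))) = 1 + max(1, 1) = 2
depth(f(f(m, m), r)) = 1 + max(1, 0) = 2
depth(f(f(f(m, m), f(m, m)), f(f(m, m), r))) = 1 + max(2, 2) = 3
depth(f(f(f(f(m, m), f(m, m)), f(f(m, m), r)), m)) = 1 + max(3, 0) = 4
depth(f(f(f(m, r), f(r, m)), f(f(f(f(m, m), f(m, m)), f(f(m, m), r)), m))) = 1 + max(2, 4) = 5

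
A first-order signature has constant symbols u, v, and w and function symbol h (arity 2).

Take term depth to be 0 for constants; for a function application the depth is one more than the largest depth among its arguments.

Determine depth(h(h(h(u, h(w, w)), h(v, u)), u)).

depth(h(w, w)) = 1 + max(0, 0) = 1
depth(h(u, h(w, w))) = 1 + max(0, 1) = 2
depth(h(v, u)) = 1 + max(0, 0) = 1
depth(h(h(u, h(w, w)), h(v, u))) = 1 + max(2, 1) = 3
depth(h(h(h(u, h(w, w)), h(v, u)), u)) = 1 + max(3, 0) = 4

4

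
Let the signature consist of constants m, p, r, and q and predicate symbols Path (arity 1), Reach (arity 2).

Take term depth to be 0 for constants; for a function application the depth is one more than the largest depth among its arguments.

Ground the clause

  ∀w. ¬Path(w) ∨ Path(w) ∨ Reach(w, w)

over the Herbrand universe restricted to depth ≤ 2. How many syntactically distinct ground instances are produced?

Ground terms of depth ≤ 2:
  With no function symbols every ground term is a constant, so there are exactly 4 ground terms at every depth bound.
  N_0 = 4
  N_1 = 4
  N_2 = 4
So there are 4 ground terms available for substitution.
The clause has 1 distinct variable (w), which appears in the body. In the free term algebra distinct substitutions yield syntactically distinct ground instances.
Number of ground instances = 4.

4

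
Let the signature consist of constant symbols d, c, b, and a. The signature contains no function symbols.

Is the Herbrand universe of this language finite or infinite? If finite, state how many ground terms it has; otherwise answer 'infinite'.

There are no function symbols, so every ground term is one of the 4 constants.
The Herbrand universe is {d, c, b, a}, which is finite with 4 elements.

4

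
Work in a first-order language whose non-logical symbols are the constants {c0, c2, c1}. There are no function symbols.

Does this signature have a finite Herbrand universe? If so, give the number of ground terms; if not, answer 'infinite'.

There are no function symbols, so every ground term is one of the 3 constants.
The Herbrand universe is {c0, c2, c1}, which is finite with 3 elements.

3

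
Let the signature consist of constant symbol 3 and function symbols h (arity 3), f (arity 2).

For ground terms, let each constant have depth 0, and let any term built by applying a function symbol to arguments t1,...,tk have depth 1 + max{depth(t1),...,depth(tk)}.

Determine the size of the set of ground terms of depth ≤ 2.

37

Let N_k count ground terms of depth at most k. Each non-constant term of depth ≤ k is some function symbol applied to depth-≤(k−1) arguments, giving N_k = 1 + N_{k-1}^3 + N_{k-1}^2.
N_0 = 1
N_1 = 1 + 1^3 + 1^2 = 3
N_2 = 1 + 3^3 + 3^2 = 37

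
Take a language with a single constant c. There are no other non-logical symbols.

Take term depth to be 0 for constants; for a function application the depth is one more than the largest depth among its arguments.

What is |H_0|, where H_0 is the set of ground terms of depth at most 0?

1

With no function symbols every ground term is a constant, so there is exactly 1 ground term at every depth bound.
N_0 = 1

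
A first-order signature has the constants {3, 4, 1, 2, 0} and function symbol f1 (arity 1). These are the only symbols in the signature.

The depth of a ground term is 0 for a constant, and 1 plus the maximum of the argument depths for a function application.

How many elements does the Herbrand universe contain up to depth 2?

Let N_k count ground terms of depth at most k. Each non-constant term of depth ≤ k is some function symbol applied to depth-≤(k−1) arguments, giving N_k = 5 + N_{k-1}.
N_0 = 5
N_1 = 5 + 5 = 10
N_2 = 5 + 10 = 15

15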